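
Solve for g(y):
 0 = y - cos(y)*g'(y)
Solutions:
 g(y) = C1 + Integral(y/cos(y), y)


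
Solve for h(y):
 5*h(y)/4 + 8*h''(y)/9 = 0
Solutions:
 h(y) = C1*sin(3*sqrt(10)*y/8) + C2*cos(3*sqrt(10)*y/8)


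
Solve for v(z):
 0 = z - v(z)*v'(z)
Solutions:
 v(z) = -sqrt(C1 + z^2)
 v(z) = sqrt(C1 + z^2)


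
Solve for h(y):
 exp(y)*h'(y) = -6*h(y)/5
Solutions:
 h(y) = C1*exp(6*exp(-y)/5)


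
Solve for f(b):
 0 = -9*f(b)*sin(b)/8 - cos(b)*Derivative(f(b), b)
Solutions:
 f(b) = C1*cos(b)^(9/8)


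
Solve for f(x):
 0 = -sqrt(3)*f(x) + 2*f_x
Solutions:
 f(x) = C1*exp(sqrt(3)*x/2)


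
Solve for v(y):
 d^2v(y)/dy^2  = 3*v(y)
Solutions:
 v(y) = C1*exp(-sqrt(3)*y) + C2*exp(sqrt(3)*y)


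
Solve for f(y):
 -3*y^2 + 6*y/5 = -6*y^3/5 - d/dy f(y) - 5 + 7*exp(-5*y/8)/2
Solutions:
 f(y) = C1 - 3*y^4/10 + y^3 - 3*y^2/5 - 5*y - 28*exp(-5*y/8)/5


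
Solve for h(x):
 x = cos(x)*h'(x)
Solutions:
 h(x) = C1 + Integral(x/cos(x), x)


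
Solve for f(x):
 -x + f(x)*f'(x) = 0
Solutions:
 f(x) = -sqrt(C1 + x^2)
 f(x) = sqrt(C1 + x^2)


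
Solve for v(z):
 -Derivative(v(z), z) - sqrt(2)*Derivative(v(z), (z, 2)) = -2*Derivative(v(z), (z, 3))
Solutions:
 v(z) = C1 + C2*exp(z*(-sqrt(10) + sqrt(2))/4) + C3*exp(z*(sqrt(2) + sqrt(10))/4)


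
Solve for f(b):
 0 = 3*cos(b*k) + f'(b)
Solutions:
 f(b) = C1 - 3*sin(b*k)/k


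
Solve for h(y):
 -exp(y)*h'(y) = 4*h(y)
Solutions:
 h(y) = C1*exp(4*exp(-y))


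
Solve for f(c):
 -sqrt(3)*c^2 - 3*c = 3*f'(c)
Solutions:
 f(c) = C1 - sqrt(3)*c^3/9 - c^2/2


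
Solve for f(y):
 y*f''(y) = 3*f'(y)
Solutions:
 f(y) = C1 + C2*y^4


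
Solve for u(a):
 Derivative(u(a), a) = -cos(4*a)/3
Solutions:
 u(a) = C1 - sin(4*a)/12


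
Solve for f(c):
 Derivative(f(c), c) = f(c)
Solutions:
 f(c) = C1*exp(c)


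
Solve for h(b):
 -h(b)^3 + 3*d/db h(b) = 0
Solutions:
 h(b) = -sqrt(6)*sqrt(-1/(C1 + b))/2
 h(b) = sqrt(6)*sqrt(-1/(C1 + b))/2


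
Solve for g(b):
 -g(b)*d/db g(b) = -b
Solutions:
 g(b) = -sqrt(C1 + b^2)
 g(b) = sqrt(C1 + b^2)


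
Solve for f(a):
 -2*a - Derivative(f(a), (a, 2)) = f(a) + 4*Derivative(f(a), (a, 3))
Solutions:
 f(a) = C1*exp(a*(-2 + (12*sqrt(327) + 217)^(-1/3) + (12*sqrt(327) + 217)^(1/3))/24)*sin(sqrt(3)*a*(-(12*sqrt(327) + 217)^(1/3) + (12*sqrt(327) + 217)^(-1/3))/24) + C2*exp(a*(-2 + (12*sqrt(327) + 217)^(-1/3) + (12*sqrt(327) + 217)^(1/3))/24)*cos(sqrt(3)*a*(-(12*sqrt(327) + 217)^(1/3) + (12*sqrt(327) + 217)^(-1/3))/24) + C3*exp(-a*((12*sqrt(327) + 217)^(-1/3) + 1 + (12*sqrt(327) + 217)^(1/3))/12) - 2*a


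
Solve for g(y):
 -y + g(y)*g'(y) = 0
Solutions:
 g(y) = -sqrt(C1 + y^2)
 g(y) = sqrt(C1 + y^2)


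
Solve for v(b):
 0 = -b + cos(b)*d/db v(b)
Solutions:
 v(b) = C1 + Integral(b/cos(b), b)


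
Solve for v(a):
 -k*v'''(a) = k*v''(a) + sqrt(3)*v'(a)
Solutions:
 v(a) = C1 + C2*exp(a*(-1 + sqrt(k*(k - 4*sqrt(3)))/k)/2) + C3*exp(-a*(1 + sqrt(k*(k - 4*sqrt(3)))/k)/2)


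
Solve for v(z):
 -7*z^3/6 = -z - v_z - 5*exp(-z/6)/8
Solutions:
 v(z) = C1 + 7*z^4/24 - z^2/2 + 15*exp(-z/6)/4


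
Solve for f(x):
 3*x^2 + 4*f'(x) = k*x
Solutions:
 f(x) = C1 + k*x^2/8 - x^3/4


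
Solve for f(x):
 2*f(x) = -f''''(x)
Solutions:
 f(x) = (C1*sin(2^(3/4)*x/2) + C2*cos(2^(3/4)*x/2))*exp(-2^(3/4)*x/2) + (C3*sin(2^(3/4)*x/2) + C4*cos(2^(3/4)*x/2))*exp(2^(3/4)*x/2)


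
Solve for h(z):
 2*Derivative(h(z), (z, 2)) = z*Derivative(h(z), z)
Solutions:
 h(z) = C1 + C2*erfi(z/2)


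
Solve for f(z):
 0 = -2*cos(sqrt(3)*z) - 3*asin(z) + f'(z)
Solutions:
 f(z) = C1 + 3*z*asin(z) + 3*sqrt(1 - z^2) + 2*sqrt(3)*sin(sqrt(3)*z)/3


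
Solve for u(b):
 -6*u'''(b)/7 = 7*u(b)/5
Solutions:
 u(b) = C3*exp(-210^(2/3)*b/30) + (C1*sin(3^(1/6)*70^(2/3)*b/20) + C2*cos(3^(1/6)*70^(2/3)*b/20))*exp(210^(2/3)*b/60)


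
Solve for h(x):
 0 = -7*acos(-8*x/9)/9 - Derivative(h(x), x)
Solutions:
 h(x) = C1 - 7*x*acos(-8*x/9)/9 - 7*sqrt(81 - 64*x^2)/72


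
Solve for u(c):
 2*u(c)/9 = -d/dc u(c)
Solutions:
 u(c) = C1*exp(-2*c/9)


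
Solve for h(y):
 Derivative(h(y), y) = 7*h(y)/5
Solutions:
 h(y) = C1*exp(7*y/5)


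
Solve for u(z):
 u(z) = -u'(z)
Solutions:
 u(z) = C1*exp(-z)


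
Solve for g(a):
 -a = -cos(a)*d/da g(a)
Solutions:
 g(a) = C1 + Integral(a/cos(a), a)


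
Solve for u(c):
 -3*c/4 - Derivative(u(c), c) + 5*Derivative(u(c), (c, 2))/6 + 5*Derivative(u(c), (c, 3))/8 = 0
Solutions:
 u(c) = C1 + C2*exp(2*c*(-5 + sqrt(115))/15) + C3*exp(-2*c*(5 + sqrt(115))/15) - 3*c^2/8 - 5*c/8


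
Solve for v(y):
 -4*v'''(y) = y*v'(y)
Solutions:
 v(y) = C1 + Integral(C2*airyai(-2^(1/3)*y/2) + C3*airybi(-2^(1/3)*y/2), y)


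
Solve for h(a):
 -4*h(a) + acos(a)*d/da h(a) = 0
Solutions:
 h(a) = C1*exp(4*Integral(1/acos(a), a))


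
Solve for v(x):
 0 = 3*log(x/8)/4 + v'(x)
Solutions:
 v(x) = C1 - 3*x*log(x)/4 + 3*x/4 + 9*x*log(2)/4


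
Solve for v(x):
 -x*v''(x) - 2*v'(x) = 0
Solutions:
 v(x) = C1 + C2/x


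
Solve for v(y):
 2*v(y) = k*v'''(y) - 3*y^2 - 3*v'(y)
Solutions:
 v(y) = C1*exp(-y*((sqrt((1 - 1/k)/k^2) - 1/k)^(1/3) + 1/(k*(sqrt((1 - 1/k)/k^2) - 1/k)^(1/3)))) + C2*exp(y*((sqrt((1 - 1/k)/k^2) - 1/k)^(1/3)/2 - sqrt(3)*I*(sqrt((1 - 1/k)/k^2) - 1/k)^(1/3)/2 - 2/(k*(-1 + sqrt(3)*I)*(sqrt((1 - 1/k)/k^2) - 1/k)^(1/3)))) + C3*exp(y*((sqrt((1 - 1/k)/k^2) - 1/k)^(1/3)/2 + sqrt(3)*I*(sqrt((1 - 1/k)/k^2) - 1/k)^(1/3)/2 + 2/(k*(1 + sqrt(3)*I)*(sqrt((1 - 1/k)/k^2) - 1/k)^(1/3)))) - 3*y^2/2 + 9*y/2 - 27/4


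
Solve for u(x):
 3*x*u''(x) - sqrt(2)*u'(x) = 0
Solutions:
 u(x) = C1 + C2*x^(sqrt(2)/3 + 1)


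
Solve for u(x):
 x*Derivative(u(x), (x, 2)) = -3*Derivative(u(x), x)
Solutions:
 u(x) = C1 + C2/x^2


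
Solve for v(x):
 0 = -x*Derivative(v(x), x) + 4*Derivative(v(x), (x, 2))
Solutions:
 v(x) = C1 + C2*erfi(sqrt(2)*x/4)


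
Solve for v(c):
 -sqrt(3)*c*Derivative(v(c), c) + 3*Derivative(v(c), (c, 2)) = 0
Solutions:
 v(c) = C1 + C2*erfi(sqrt(2)*3^(3/4)*c/6)


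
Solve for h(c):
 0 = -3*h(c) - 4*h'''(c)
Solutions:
 h(c) = C3*exp(-6^(1/3)*c/2) + (C1*sin(2^(1/3)*3^(5/6)*c/4) + C2*cos(2^(1/3)*3^(5/6)*c/4))*exp(6^(1/3)*c/4)


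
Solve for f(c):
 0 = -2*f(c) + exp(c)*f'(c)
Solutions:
 f(c) = C1*exp(-2*exp(-c))


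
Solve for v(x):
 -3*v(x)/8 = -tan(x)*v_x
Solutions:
 v(x) = C1*sin(x)^(3/8)


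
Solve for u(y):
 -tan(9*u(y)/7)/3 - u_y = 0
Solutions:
 u(y) = -7*asin(C1*exp(-3*y/7))/9 + 7*pi/9
 u(y) = 7*asin(C1*exp(-3*y/7))/9


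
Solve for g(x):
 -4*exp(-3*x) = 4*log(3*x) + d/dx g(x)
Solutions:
 g(x) = C1 - 4*x*log(x) + 4*x*(1 - log(3)) + 4*exp(-3*x)/3


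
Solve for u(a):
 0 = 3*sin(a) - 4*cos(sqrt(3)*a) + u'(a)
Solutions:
 u(a) = C1 + 4*sqrt(3)*sin(sqrt(3)*a)/3 + 3*cos(a)


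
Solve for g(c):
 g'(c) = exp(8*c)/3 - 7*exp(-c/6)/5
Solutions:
 g(c) = C1 + exp(8*c)/24 + 42*exp(-c/6)/5


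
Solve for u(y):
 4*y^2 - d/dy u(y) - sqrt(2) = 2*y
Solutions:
 u(y) = C1 + 4*y^3/3 - y^2 - sqrt(2)*y


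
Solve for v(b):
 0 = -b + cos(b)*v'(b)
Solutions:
 v(b) = C1 + Integral(b/cos(b), b)


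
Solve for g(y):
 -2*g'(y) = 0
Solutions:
 g(y) = C1


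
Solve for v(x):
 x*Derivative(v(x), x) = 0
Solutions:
 v(x) = C1


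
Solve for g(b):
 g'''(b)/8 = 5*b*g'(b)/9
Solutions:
 g(b) = C1 + Integral(C2*airyai(2*15^(1/3)*b/3) + C3*airybi(2*15^(1/3)*b/3), b)


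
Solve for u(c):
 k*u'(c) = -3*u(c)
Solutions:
 u(c) = C1*exp(-3*c/k)


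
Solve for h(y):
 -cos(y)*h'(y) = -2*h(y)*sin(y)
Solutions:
 h(y) = C1/cos(y)^2


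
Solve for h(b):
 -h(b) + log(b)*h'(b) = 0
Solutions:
 h(b) = C1*exp(li(b))


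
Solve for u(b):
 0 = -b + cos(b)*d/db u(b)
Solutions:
 u(b) = C1 + Integral(b/cos(b), b)


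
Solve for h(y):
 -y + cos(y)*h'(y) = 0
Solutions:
 h(y) = C1 + Integral(y/cos(y), y)


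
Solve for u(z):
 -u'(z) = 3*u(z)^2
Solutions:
 u(z) = 1/(C1 + 3*z)


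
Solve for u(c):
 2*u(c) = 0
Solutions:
 u(c) = 0


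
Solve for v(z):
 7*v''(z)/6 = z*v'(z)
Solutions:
 v(z) = C1 + C2*erfi(sqrt(21)*z/7)


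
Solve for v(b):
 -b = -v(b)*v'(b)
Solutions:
 v(b) = -sqrt(C1 + b^2)
 v(b) = sqrt(C1 + b^2)


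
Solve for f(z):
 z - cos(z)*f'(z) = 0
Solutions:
 f(z) = C1 + Integral(z/cos(z), z)


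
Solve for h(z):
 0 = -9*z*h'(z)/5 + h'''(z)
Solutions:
 h(z) = C1 + Integral(C2*airyai(15^(2/3)*z/5) + C3*airybi(15^(2/3)*z/5), z)


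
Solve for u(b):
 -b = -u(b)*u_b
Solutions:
 u(b) = -sqrt(C1 + b^2)
 u(b) = sqrt(C1 + b^2)


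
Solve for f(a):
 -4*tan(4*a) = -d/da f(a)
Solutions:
 f(a) = C1 - log(cos(4*a))


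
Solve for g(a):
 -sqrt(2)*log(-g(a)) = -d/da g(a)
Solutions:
 -li(-g(a)) = C1 + sqrt(2)*a


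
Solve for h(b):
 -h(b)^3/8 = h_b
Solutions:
 h(b) = -2*sqrt(-1/(C1 - b))
 h(b) = 2*sqrt(-1/(C1 - b))


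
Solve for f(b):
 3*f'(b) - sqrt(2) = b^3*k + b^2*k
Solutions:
 f(b) = C1 + b^4*k/12 + b^3*k/9 + sqrt(2)*b/3


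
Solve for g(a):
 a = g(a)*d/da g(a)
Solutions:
 g(a) = -sqrt(C1 + a^2)
 g(a) = sqrt(C1 + a^2)


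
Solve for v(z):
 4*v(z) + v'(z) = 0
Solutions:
 v(z) = C1*exp(-4*z)


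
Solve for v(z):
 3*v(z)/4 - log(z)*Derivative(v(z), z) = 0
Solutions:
 v(z) = C1*exp(3*li(z)/4)


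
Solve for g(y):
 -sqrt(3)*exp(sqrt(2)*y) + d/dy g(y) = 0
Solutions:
 g(y) = C1 + sqrt(6)*exp(sqrt(2)*y)/2


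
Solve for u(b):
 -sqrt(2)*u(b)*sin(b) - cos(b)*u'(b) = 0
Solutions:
 u(b) = C1*cos(b)^(sqrt(2))


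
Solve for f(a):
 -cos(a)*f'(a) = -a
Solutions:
 f(a) = C1 + Integral(a/cos(a), a)


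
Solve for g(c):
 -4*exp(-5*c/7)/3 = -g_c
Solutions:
 g(c) = C1 - 28*exp(-5*c/7)/15


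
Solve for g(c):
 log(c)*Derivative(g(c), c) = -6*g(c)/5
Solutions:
 g(c) = C1*exp(-6*li(c)/5)


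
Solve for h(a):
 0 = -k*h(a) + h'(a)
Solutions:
 h(a) = C1*exp(a*k)


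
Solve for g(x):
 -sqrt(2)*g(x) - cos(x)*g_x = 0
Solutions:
 g(x) = C1*(sin(x) - 1)^(sqrt(2)/2)/(sin(x) + 1)^(sqrt(2)/2)


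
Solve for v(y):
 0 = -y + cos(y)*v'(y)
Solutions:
 v(y) = C1 + Integral(y/cos(y), y)


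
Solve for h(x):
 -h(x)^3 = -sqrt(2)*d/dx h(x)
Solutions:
 h(x) = -sqrt(-1/(C1 + sqrt(2)*x))
 h(x) = sqrt(-1/(C1 + sqrt(2)*x))


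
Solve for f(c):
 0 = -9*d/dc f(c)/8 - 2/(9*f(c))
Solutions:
 f(c) = -sqrt(C1 - 32*c)/9
 f(c) = sqrt(C1 - 32*c)/9


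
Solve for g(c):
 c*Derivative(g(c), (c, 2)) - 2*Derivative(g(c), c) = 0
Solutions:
 g(c) = C1 + C2*c^3


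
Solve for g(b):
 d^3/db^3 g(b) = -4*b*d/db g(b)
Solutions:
 g(b) = C1 + Integral(C2*airyai(-2^(2/3)*b) + C3*airybi(-2^(2/3)*b), b)


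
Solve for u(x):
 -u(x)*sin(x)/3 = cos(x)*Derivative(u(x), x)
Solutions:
 u(x) = C1*cos(x)^(1/3)


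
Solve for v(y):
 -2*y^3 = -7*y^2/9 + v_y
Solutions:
 v(y) = C1 - y^4/2 + 7*y^3/27


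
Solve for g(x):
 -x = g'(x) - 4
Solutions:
 g(x) = C1 - x^2/2 + 4*x


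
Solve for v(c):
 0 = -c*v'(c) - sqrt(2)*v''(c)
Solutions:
 v(c) = C1 + C2*erf(2^(1/4)*c/2)


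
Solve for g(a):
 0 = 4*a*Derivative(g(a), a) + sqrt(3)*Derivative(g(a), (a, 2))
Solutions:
 g(a) = C1 + C2*erf(sqrt(2)*3^(3/4)*a/3)


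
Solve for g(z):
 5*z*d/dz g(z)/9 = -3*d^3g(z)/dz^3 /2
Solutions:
 g(z) = C1 + Integral(C2*airyai(-10^(1/3)*z/3) + C3*airybi(-10^(1/3)*z/3), z)


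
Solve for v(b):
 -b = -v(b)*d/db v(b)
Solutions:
 v(b) = -sqrt(C1 + b^2)
 v(b) = sqrt(C1 + b^2)


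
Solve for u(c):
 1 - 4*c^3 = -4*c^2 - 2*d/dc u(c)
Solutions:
 u(c) = C1 + c^4/2 - 2*c^3/3 - c/2


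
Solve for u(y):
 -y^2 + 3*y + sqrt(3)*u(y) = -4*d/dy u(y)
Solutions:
 u(y) = C1*exp(-sqrt(3)*y/4) + sqrt(3)*y^2/3 - 8*y/3 - sqrt(3)*y + 4 + 32*sqrt(3)/9


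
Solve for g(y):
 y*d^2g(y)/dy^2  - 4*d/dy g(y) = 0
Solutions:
 g(y) = C1 + C2*y^5


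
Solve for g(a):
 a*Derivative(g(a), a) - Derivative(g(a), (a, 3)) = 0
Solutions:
 g(a) = C1 + Integral(C2*airyai(a) + C3*airybi(a), a)


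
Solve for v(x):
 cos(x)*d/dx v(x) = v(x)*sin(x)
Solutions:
 v(x) = C1/cos(x)


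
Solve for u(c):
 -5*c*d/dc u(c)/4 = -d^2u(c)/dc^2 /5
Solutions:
 u(c) = C1 + C2*erfi(5*sqrt(2)*c/4)


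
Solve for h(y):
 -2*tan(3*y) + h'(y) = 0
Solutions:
 h(y) = C1 - 2*log(cos(3*y))/3


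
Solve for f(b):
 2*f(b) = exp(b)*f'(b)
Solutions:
 f(b) = C1*exp(-2*exp(-b))


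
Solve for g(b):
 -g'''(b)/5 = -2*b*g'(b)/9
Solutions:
 g(b) = C1 + Integral(C2*airyai(30^(1/3)*b/3) + C3*airybi(30^(1/3)*b/3), b)


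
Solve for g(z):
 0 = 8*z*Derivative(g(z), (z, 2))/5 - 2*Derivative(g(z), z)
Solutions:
 g(z) = C1 + C2*z^(9/4)


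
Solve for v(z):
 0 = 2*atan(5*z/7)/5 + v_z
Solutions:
 v(z) = C1 - 2*z*atan(5*z/7)/5 + 7*log(25*z^2 + 49)/25


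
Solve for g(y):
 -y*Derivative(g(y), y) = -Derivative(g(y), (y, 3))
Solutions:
 g(y) = C1 + Integral(C2*airyai(y) + C3*airybi(y), y)


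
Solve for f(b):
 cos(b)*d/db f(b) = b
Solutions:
 f(b) = C1 + Integral(b/cos(b), b)


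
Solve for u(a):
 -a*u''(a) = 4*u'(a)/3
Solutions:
 u(a) = C1 + C2/a^(1/3)


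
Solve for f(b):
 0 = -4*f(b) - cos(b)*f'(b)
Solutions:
 f(b) = C1*(sin(b)^2 - 2*sin(b) + 1)/(sin(b)^2 + 2*sin(b) + 1)


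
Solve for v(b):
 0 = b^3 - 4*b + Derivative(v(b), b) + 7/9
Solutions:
 v(b) = C1 - b^4/4 + 2*b^2 - 7*b/9


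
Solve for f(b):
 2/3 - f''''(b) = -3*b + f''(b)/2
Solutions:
 f(b) = C1 + C2*b + C3*sin(sqrt(2)*b/2) + C4*cos(sqrt(2)*b/2) + b^3 + 2*b^2/3


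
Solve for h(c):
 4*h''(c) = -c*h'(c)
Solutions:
 h(c) = C1 + C2*erf(sqrt(2)*c/4)


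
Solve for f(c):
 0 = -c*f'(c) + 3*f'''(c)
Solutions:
 f(c) = C1 + Integral(C2*airyai(3^(2/3)*c/3) + C3*airybi(3^(2/3)*c/3), c)


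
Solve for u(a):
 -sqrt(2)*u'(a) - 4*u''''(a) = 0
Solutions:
 u(a) = C1 + C4*exp(-sqrt(2)*a/2) + (C2*sin(sqrt(6)*a/4) + C3*cos(sqrt(6)*a/4))*exp(sqrt(2)*a/4)


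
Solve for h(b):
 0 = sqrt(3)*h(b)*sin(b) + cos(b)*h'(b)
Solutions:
 h(b) = C1*cos(b)^(sqrt(3))


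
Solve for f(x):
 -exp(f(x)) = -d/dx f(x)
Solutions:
 f(x) = log(-1/(C1 + x))


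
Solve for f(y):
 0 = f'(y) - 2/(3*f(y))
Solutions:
 f(y) = -sqrt(C1 + 12*y)/3
 f(y) = sqrt(C1 + 12*y)/3


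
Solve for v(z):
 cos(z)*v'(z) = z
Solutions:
 v(z) = C1 + Integral(z/cos(z), z)


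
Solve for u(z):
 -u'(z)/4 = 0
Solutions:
 u(z) = C1


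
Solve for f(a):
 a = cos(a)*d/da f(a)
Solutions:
 f(a) = C1 + Integral(a/cos(a), a)


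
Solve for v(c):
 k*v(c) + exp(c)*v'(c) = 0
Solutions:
 v(c) = C1*exp(k*exp(-c))


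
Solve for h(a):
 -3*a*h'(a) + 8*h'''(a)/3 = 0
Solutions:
 h(a) = C1 + Integral(C2*airyai(3^(2/3)*a/2) + C3*airybi(3^(2/3)*a/2), a)


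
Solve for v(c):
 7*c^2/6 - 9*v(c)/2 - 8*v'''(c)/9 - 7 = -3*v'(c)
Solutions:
 v(c) = C1*exp(3*2^(1/3)*c*(2^(1/3)/(sqrt(7) + 3)^(1/3) + (sqrt(7) + 3)^(1/3))/8)*sin(3*2^(1/3)*sqrt(3)*c*(-(sqrt(7) + 3)^(1/3) + 2^(1/3)/(sqrt(7) + 3)^(1/3))/8) + C2*exp(3*2^(1/3)*c*(2^(1/3)/(sqrt(7) + 3)^(1/3) + (sqrt(7) + 3)^(1/3))/8)*cos(3*2^(1/3)*sqrt(3)*c*(-(sqrt(7) + 3)^(1/3) + 2^(1/3)/(sqrt(7) + 3)^(1/3))/8) + C3*exp(-3*2^(1/3)*c*(2^(1/3)/(sqrt(7) + 3)^(1/3) + (sqrt(7) + 3)^(1/3))/4) + 7*c^2/27 + 28*c/81 - 322/243


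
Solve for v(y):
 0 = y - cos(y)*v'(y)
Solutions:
 v(y) = C1 + Integral(y/cos(y), y)


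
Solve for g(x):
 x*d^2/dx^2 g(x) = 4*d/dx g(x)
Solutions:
 g(x) = C1 + C2*x^5


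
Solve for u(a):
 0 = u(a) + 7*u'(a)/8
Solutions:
 u(a) = C1*exp(-8*a/7)


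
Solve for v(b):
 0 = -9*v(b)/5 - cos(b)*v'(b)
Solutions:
 v(b) = C1*(sin(b) - 1)^(9/10)/(sin(b) + 1)^(9/10)


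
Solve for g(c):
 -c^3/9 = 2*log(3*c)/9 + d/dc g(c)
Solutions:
 g(c) = C1 - c^4/36 - 2*c*log(c)/9 - 2*c*log(3)/9 + 2*c/9


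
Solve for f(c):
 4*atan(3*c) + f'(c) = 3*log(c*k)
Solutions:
 f(c) = C1 + 3*c*log(c*k) - 4*c*atan(3*c) - 3*c + 2*log(9*c^2 + 1)/3


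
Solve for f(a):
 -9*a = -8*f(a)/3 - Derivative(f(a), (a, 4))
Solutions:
 f(a) = 27*a/8 + (C1*sin(2^(1/4)*3^(3/4)*a/3) + C2*cos(2^(1/4)*3^(3/4)*a/3))*exp(-2^(1/4)*3^(3/4)*a/3) + (C3*sin(2^(1/4)*3^(3/4)*a/3) + C4*cos(2^(1/4)*3^(3/4)*a/3))*exp(2^(1/4)*3^(3/4)*a/3)


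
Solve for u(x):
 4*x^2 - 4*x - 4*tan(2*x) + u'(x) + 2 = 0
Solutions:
 u(x) = C1 - 4*x^3/3 + 2*x^2 - 2*x - 2*log(cos(2*x))


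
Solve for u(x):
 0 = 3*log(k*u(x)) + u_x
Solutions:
 li(k*u(x))/k = C1 - 3*x


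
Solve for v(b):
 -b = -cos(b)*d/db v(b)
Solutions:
 v(b) = C1 + Integral(b/cos(b), b)


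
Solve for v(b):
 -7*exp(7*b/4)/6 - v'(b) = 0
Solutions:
 v(b) = C1 - 2*exp(7*b/4)/3


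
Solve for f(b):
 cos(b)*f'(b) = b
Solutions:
 f(b) = C1 + Integral(b/cos(b), b)


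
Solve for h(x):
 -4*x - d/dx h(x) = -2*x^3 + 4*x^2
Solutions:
 h(x) = C1 + x^4/2 - 4*x^3/3 - 2*x^2


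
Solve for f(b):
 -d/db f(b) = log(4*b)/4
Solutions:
 f(b) = C1 - b*log(b)/4 - b*log(2)/2 + b/4


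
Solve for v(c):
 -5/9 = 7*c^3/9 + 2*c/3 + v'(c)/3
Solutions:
 v(c) = C1 - 7*c^4/12 - c^2 - 5*c/3


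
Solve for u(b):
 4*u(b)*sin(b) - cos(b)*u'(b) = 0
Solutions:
 u(b) = C1/cos(b)^4


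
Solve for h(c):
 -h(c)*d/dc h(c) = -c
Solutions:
 h(c) = -sqrt(C1 + c^2)
 h(c) = sqrt(C1 + c^2)


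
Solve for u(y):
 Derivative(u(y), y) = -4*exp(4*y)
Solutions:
 u(y) = C1 - exp(4*y)


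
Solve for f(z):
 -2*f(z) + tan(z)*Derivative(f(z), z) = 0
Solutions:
 f(z) = C1*sin(z)^2


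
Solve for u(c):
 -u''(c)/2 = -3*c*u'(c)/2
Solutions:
 u(c) = C1 + C2*erfi(sqrt(6)*c/2)


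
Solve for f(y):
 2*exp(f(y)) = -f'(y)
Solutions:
 f(y) = log(1/(C1 + 2*y))


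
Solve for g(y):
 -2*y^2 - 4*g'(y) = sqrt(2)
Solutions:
 g(y) = C1 - y^3/6 - sqrt(2)*y/4


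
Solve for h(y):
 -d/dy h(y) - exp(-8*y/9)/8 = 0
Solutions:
 h(y) = C1 + 9*exp(-8*y/9)/64


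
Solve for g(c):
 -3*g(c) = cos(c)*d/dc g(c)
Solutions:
 g(c) = C1*(sin(c) - 1)^(3/2)/(sin(c) + 1)^(3/2)


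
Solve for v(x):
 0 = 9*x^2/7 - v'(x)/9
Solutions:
 v(x) = C1 + 27*x^3/7


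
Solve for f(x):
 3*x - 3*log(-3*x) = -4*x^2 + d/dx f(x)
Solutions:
 f(x) = C1 + 4*x^3/3 + 3*x^2/2 - 3*x*log(-x) + 3*x*(1 - log(3))


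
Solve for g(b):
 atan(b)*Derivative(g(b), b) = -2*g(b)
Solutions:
 g(b) = C1*exp(-2*Integral(1/atan(b), b))


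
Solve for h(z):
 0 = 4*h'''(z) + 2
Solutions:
 h(z) = C1 + C2*z + C3*z^2 - z^3/12


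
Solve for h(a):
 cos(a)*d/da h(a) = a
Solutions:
 h(a) = C1 + Integral(a/cos(a), a)


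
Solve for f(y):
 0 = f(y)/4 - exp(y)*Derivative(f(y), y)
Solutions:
 f(y) = C1*exp(-exp(-y)/4)


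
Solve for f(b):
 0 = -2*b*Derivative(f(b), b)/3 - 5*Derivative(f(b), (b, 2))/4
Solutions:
 f(b) = C1 + C2*erf(2*sqrt(15)*b/15)


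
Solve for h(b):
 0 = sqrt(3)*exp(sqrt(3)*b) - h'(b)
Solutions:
 h(b) = C1 + exp(sqrt(3)*b)


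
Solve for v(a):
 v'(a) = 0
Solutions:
 v(a) = C1


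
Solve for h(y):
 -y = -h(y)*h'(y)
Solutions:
 h(y) = -sqrt(C1 + y^2)
 h(y) = sqrt(C1 + y^2)


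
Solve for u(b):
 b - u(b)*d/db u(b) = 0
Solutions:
 u(b) = -sqrt(C1 + b^2)
 u(b) = sqrt(C1 + b^2)


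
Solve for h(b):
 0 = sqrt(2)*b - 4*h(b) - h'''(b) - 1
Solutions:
 h(b) = C3*exp(-2^(2/3)*b) + sqrt(2)*b/4 + (C1*sin(2^(2/3)*sqrt(3)*b/2) + C2*cos(2^(2/3)*sqrt(3)*b/2))*exp(2^(2/3)*b/2) - 1/4


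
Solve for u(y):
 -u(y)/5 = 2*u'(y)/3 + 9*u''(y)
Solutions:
 u(y) = (C1*sin(2*sqrt(95)*y/135) + C2*cos(2*sqrt(95)*y/135))*exp(-y/27)


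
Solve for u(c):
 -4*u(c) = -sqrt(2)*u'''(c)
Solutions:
 u(c) = C3*exp(sqrt(2)*c) + (C1*sin(sqrt(6)*c/2) + C2*cos(sqrt(6)*c/2))*exp(-sqrt(2)*c/2)


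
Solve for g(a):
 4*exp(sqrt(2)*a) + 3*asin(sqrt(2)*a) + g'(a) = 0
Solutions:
 g(a) = C1 - 3*a*asin(sqrt(2)*a) - 3*sqrt(2)*sqrt(1 - 2*a^2)/2 - 2*sqrt(2)*exp(sqrt(2)*a)


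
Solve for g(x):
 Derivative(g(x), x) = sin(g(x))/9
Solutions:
 -x/9 + log(cos(g(x)) - 1)/2 - log(cos(g(x)) + 1)/2 = C1


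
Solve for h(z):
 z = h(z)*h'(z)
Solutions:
 h(z) = -sqrt(C1 + z^2)
 h(z) = sqrt(C1 + z^2)


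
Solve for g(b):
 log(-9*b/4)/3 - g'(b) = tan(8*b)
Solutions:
 g(b) = C1 + b*log(-b)/3 - 2*b*log(2)/3 - b/3 + 2*b*log(3)/3 + log(cos(8*b))/8


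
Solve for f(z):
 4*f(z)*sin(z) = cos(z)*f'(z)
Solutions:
 f(z) = C1/cos(z)^4


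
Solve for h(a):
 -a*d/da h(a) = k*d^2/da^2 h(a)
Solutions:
 h(a) = C1 + C2*sqrt(k)*erf(sqrt(2)*a*sqrt(1/k)/2)


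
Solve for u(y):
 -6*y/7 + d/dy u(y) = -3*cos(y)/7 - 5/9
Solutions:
 u(y) = C1 + 3*y^2/7 - 5*y/9 - 3*sin(y)/7


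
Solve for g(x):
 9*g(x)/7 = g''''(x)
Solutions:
 g(x) = C1*exp(-sqrt(3)*7^(3/4)*x/7) + C2*exp(sqrt(3)*7^(3/4)*x/7) + C3*sin(sqrt(3)*7^(3/4)*x/7) + C4*cos(sqrt(3)*7^(3/4)*x/7)


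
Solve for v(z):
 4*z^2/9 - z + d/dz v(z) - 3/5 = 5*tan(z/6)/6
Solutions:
 v(z) = C1 - 4*z^3/27 + z^2/2 + 3*z/5 - 5*log(cos(z/6))


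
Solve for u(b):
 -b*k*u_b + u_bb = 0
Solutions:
 u(b) = Piecewise((-sqrt(2)*sqrt(pi)*C1*erf(sqrt(2)*b*sqrt(-k)/2)/(2*sqrt(-k)) - C2, (k > 0) | (k < 0)), (-C1*b - C2, True))


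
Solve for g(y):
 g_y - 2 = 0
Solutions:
 g(y) = C1 + 2*y


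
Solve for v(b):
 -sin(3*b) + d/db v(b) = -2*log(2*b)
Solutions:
 v(b) = C1 - 2*b*log(b) - 2*b*log(2) + 2*b - cos(3*b)/3


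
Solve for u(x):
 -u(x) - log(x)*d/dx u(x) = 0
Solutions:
 u(x) = C1*exp(-li(x))


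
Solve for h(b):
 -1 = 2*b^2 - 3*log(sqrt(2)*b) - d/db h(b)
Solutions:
 h(b) = C1 + 2*b^3/3 - 3*b*log(b) - 3*b*log(2)/2 + 4*b


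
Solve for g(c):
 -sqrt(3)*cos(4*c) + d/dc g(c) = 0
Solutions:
 g(c) = C1 + sqrt(3)*sin(4*c)/4


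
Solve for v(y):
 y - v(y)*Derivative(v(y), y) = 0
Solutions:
 v(y) = -sqrt(C1 + y^2)
 v(y) = sqrt(C1 + y^2)


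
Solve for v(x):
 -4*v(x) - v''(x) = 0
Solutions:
 v(x) = C1*sin(2*x) + C2*cos(2*x)


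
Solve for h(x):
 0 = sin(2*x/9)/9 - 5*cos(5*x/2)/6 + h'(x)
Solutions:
 h(x) = C1 + sin(5*x/2)/3 + cos(2*x/9)/2


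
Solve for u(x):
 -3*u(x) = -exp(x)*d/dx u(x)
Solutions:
 u(x) = C1*exp(-3*exp(-x))


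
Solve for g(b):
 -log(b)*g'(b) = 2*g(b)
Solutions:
 g(b) = C1*exp(-2*li(b))


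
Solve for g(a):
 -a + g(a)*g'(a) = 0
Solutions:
 g(a) = -sqrt(C1 + a^2)
 g(a) = sqrt(C1 + a^2)


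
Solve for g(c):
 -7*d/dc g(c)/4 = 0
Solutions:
 g(c) = C1


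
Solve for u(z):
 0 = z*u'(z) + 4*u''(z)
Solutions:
 u(z) = C1 + C2*erf(sqrt(2)*z/4)


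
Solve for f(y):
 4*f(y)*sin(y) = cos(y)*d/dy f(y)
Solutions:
 f(y) = C1/cos(y)^4


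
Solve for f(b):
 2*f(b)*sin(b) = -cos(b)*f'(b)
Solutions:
 f(b) = C1*cos(b)^2


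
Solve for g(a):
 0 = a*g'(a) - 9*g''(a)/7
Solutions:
 g(a) = C1 + C2*erfi(sqrt(14)*a/6)


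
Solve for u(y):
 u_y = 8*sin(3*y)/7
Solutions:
 u(y) = C1 - 8*cos(3*y)/21


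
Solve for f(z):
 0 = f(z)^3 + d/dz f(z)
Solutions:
 f(z) = -sqrt(2)*sqrt(-1/(C1 - z))/2
 f(z) = sqrt(2)*sqrt(-1/(C1 - z))/2


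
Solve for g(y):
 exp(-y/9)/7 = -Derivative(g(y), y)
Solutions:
 g(y) = C1 + 9*exp(-y/9)/7


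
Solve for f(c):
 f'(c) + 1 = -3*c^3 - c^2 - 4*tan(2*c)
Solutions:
 f(c) = C1 - 3*c^4/4 - c^3/3 - c + 2*log(cos(2*c))


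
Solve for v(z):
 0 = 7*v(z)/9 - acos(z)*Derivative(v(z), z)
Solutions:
 v(z) = C1*exp(7*Integral(1/acos(z), z)/9)


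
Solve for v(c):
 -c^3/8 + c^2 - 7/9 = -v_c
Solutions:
 v(c) = C1 + c^4/32 - c^3/3 + 7*c/9


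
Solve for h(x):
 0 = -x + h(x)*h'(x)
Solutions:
 h(x) = -sqrt(C1 + x^2)
 h(x) = sqrt(C1 + x^2)


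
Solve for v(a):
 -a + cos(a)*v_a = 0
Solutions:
 v(a) = C1 + Integral(a/cos(a), a)


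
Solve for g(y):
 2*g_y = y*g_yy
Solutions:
 g(y) = C1 + C2*y^3


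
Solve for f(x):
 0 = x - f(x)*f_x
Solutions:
 f(x) = -sqrt(C1 + x^2)
 f(x) = sqrt(C1 + x^2)


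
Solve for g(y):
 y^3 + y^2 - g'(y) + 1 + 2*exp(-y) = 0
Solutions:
 g(y) = C1 + y^4/4 + y^3/3 + y - 2*exp(-y)


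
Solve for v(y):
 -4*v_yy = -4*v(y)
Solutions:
 v(y) = C1*exp(-y) + C2*exp(y)


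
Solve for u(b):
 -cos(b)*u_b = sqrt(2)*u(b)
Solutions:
 u(b) = C1*(sin(b) - 1)^(sqrt(2)/2)/(sin(b) + 1)^(sqrt(2)/2)


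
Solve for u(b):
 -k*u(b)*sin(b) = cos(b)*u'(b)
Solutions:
 u(b) = C1*exp(k*log(cos(b)))


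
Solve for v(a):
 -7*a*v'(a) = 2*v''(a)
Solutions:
 v(a) = C1 + C2*erf(sqrt(7)*a/2)


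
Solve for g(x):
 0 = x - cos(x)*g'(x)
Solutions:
 g(x) = C1 + Integral(x/cos(x), x)


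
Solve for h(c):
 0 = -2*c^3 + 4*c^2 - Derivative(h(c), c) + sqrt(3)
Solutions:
 h(c) = C1 - c^4/2 + 4*c^3/3 + sqrt(3)*c


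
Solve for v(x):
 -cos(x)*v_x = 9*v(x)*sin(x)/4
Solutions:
 v(x) = C1*cos(x)^(9/4)


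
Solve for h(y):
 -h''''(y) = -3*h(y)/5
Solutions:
 h(y) = C1*exp(-3^(1/4)*5^(3/4)*y/5) + C2*exp(3^(1/4)*5^(3/4)*y/5) + C3*sin(3^(1/4)*5^(3/4)*y/5) + C4*cos(3^(1/4)*5^(3/4)*y/5)


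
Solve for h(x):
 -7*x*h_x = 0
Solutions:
 h(x) = C1


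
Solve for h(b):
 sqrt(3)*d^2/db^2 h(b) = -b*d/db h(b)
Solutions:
 h(b) = C1 + C2*erf(sqrt(2)*3^(3/4)*b/6)


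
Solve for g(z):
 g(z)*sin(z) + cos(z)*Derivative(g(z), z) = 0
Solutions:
 g(z) = C1*cos(z)


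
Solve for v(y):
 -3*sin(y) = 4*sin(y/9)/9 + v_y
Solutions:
 v(y) = C1 + 4*cos(y/9) + 3*cos(y)


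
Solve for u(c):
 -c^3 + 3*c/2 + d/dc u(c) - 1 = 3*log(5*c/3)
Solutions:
 u(c) = C1 + c^4/4 - 3*c^2/4 + 3*c*log(c) - 3*c*log(3) - 2*c + 3*c*log(5)


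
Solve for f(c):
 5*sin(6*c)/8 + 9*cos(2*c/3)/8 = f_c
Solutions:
 f(c) = C1 + 27*sin(2*c/3)/16 - 5*cos(6*c)/48


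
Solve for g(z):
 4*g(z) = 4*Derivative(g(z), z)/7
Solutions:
 g(z) = C1*exp(7*z)


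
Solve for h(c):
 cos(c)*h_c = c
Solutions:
 h(c) = C1 + Integral(c/cos(c), c)


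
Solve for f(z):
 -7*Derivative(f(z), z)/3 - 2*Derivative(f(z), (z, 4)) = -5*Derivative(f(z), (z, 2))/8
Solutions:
 f(z) = C1 + C2*exp(3^(1/3)*z*(5*3^(1/3)/(sqrt(112521) + 336)^(1/3) + (sqrt(112521) + 336)^(1/3))/24)*sin(3^(1/6)*z*(-3^(2/3)*(sqrt(112521) + 336)^(1/3) + 15/(sqrt(112521) + 336)^(1/3))/24) + C3*exp(3^(1/3)*z*(5*3^(1/3)/(sqrt(112521) + 336)^(1/3) + (sqrt(112521) + 336)^(1/3))/24)*cos(3^(1/6)*z*(-3^(2/3)*(sqrt(112521) + 336)^(1/3) + 15/(sqrt(112521) + 336)^(1/3))/24) + C4*exp(-3^(1/3)*z*(5*3^(1/3)/(sqrt(112521) + 336)^(1/3) + (sqrt(112521) + 336)^(1/3))/12)


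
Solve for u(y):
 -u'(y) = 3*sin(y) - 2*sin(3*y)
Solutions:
 u(y) = C1 + 3*cos(y) - 2*cos(3*y)/3


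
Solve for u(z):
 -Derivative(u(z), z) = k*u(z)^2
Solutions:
 u(z) = 1/(C1 + k*z)


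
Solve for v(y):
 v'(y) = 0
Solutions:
 v(y) = C1


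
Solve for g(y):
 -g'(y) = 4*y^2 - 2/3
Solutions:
 g(y) = C1 - 4*y^3/3 + 2*y/3


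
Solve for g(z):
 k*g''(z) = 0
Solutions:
 g(z) = C1 + C2*z


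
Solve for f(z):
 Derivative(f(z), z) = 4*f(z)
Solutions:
 f(z) = C1*exp(4*z)


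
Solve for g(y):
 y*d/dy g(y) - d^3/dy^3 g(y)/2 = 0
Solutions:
 g(y) = C1 + Integral(C2*airyai(2^(1/3)*y) + C3*airybi(2^(1/3)*y), y)


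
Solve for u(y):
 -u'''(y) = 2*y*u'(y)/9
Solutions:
 u(y) = C1 + Integral(C2*airyai(-6^(1/3)*y/3) + C3*airybi(-6^(1/3)*y/3), y)


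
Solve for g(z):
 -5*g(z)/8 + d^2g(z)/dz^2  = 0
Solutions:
 g(z) = C1*exp(-sqrt(10)*z/4) + C2*exp(sqrt(10)*z/4)


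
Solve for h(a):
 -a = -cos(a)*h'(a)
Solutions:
 h(a) = C1 + Integral(a/cos(a), a)


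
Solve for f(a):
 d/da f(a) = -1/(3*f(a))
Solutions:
 f(a) = -sqrt(C1 - 6*a)/3
 f(a) = sqrt(C1 - 6*a)/3


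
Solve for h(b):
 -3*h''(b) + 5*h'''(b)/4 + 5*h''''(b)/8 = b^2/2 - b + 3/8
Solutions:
 h(b) = C1 + C2*b + C3*exp(-b*(1 + sqrt(145)/5)) + C4*exp(b*(-1 + sqrt(145)/5)) - b^4/72 + 7*b^3/216 - 49*b^2/864


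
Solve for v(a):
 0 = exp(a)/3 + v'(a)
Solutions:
 v(a) = C1 - exp(a)/3


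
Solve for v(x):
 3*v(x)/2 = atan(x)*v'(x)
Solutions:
 v(x) = C1*exp(3*Integral(1/atan(x), x)/2)


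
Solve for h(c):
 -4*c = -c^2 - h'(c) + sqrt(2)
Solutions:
 h(c) = C1 - c^3/3 + 2*c^2 + sqrt(2)*c


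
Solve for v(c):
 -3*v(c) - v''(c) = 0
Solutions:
 v(c) = C1*sin(sqrt(3)*c) + C2*cos(sqrt(3)*c)


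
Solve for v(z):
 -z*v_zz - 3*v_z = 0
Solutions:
 v(z) = C1 + C2/z^2


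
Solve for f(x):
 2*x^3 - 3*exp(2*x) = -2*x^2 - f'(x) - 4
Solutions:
 f(x) = C1 - x^4/2 - 2*x^3/3 - 4*x + 3*exp(2*x)/2


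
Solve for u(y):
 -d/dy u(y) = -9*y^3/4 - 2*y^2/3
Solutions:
 u(y) = C1 + 9*y^4/16 + 2*y^3/9


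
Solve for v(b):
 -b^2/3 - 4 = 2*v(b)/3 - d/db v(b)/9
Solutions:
 v(b) = C1*exp(6*b) - b^2/2 - b/6 - 217/36


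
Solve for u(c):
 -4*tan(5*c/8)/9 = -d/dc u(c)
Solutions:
 u(c) = C1 - 32*log(cos(5*c/8))/45


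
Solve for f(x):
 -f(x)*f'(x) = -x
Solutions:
 f(x) = -sqrt(C1 + x^2)
 f(x) = sqrt(C1 + x^2)


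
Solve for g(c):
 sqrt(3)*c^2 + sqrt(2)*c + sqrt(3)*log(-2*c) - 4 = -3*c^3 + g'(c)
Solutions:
 g(c) = C1 + 3*c^4/4 + sqrt(3)*c^3/3 + sqrt(2)*c^2/2 + sqrt(3)*c*log(-c) + c*(-4 - sqrt(3) + sqrt(3)*log(2))


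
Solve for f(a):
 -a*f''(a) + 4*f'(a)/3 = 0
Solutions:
 f(a) = C1 + C2*a^(7/3)


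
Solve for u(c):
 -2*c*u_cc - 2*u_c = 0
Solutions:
 u(c) = C1 + C2*log(c)


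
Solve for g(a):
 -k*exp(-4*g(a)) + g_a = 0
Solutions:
 g(a) = log(-I*(C1 + 4*a*k)^(1/4))
 g(a) = log(I*(C1 + 4*a*k)^(1/4))
 g(a) = log(-(C1 + 4*a*k)^(1/4))
 g(a) = log(C1 + 4*a*k)/4


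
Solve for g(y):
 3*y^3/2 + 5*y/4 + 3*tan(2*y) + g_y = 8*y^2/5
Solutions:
 g(y) = C1 - 3*y^4/8 + 8*y^3/15 - 5*y^2/8 + 3*log(cos(2*y))/2


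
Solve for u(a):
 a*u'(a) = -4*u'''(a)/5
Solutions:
 u(a) = C1 + Integral(C2*airyai(-10^(1/3)*a/2) + C3*airybi(-10^(1/3)*a/2), a)


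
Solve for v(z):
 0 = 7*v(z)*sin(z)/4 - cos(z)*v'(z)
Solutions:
 v(z) = C1/cos(z)^(7/4)


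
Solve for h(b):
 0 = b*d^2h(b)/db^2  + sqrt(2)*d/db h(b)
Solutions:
 h(b) = C1 + C2*b^(1 - sqrt(2))


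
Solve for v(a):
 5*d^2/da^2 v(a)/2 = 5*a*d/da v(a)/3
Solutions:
 v(a) = C1 + C2*erfi(sqrt(3)*a/3)


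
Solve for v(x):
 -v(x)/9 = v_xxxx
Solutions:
 v(x) = (C1*sin(sqrt(6)*x/6) + C2*cos(sqrt(6)*x/6))*exp(-sqrt(6)*x/6) + (C3*sin(sqrt(6)*x/6) + C4*cos(sqrt(6)*x/6))*exp(sqrt(6)*x/6)


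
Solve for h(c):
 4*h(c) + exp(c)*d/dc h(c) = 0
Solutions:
 h(c) = C1*exp(4*exp(-c))


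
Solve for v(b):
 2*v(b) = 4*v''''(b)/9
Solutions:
 v(b) = C1*exp(-2^(3/4)*sqrt(3)*b/2) + C2*exp(2^(3/4)*sqrt(3)*b/2) + C3*sin(2^(3/4)*sqrt(3)*b/2) + C4*cos(2^(3/4)*sqrt(3)*b/2)


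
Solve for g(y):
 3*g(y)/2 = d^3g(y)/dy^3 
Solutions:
 g(y) = C3*exp(2^(2/3)*3^(1/3)*y/2) + (C1*sin(2^(2/3)*3^(5/6)*y/4) + C2*cos(2^(2/3)*3^(5/6)*y/4))*exp(-2^(2/3)*3^(1/3)*y/4)


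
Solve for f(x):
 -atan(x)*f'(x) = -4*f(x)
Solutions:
 f(x) = C1*exp(4*Integral(1/atan(x), x))


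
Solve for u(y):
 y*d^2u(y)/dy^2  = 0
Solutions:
 u(y) = C1 + C2*y


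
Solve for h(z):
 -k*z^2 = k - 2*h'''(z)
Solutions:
 h(z) = C1 + C2*z + C3*z^2 + k*z^5/120 + k*z^3/12


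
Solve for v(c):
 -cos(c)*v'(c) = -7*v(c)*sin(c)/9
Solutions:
 v(c) = C1/cos(c)^(7/9)


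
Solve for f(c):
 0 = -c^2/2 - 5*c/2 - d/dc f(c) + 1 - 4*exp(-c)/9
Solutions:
 f(c) = C1 - c^3/6 - 5*c^2/4 + c + 4*exp(-c)/9


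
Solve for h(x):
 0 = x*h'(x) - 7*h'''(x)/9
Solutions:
 h(x) = C1 + Integral(C2*airyai(21^(2/3)*x/7) + C3*airybi(21^(2/3)*x/7), x)


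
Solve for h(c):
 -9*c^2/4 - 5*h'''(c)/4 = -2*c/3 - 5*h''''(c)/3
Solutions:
 h(c) = C1 + C2*c + C3*c^2 + C4*exp(3*c/4) - 3*c^5/100 - 8*c^4/45 - 128*c^3/135


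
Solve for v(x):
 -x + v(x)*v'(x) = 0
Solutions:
 v(x) = -sqrt(C1 + x^2)
 v(x) = sqrt(C1 + x^2)


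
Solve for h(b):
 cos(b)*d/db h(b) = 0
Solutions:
 h(b) = C1


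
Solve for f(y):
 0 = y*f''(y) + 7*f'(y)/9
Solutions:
 f(y) = C1 + C2*y^(2/9)


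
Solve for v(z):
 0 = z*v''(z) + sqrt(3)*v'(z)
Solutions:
 v(z) = C1 + C2*z^(1 - sqrt(3))


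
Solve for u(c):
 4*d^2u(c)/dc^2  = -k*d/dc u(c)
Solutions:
 u(c) = C1 + C2*exp(-c*k/4)


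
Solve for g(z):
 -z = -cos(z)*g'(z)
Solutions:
 g(z) = C1 + Integral(z/cos(z), z)


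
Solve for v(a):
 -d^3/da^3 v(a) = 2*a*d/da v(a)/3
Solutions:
 v(a) = C1 + Integral(C2*airyai(-2^(1/3)*3^(2/3)*a/3) + C3*airybi(-2^(1/3)*3^(2/3)*a/3), a)


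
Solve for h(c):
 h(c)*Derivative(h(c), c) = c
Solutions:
 h(c) = -sqrt(C1 + c^2)
 h(c) = sqrt(C1 + c^2)


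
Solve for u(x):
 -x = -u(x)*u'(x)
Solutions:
 u(x) = -sqrt(C1 + x^2)
 u(x) = sqrt(C1 + x^2)


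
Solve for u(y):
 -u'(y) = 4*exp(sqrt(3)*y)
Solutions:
 u(y) = C1 - 4*sqrt(3)*exp(sqrt(3)*y)/3


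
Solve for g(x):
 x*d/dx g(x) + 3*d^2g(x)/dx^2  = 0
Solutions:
 g(x) = C1 + C2*erf(sqrt(6)*x/6)


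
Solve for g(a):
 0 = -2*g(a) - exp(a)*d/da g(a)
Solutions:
 g(a) = C1*exp(2*exp(-a))


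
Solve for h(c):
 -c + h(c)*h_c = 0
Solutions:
 h(c) = -sqrt(C1 + c^2)
 h(c) = sqrt(C1 + c^2)


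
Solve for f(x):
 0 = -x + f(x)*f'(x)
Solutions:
 f(x) = -sqrt(C1 + x^2)
 f(x) = sqrt(C1 + x^2)


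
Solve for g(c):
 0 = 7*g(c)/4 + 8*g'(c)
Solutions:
 g(c) = C1*exp(-7*c/32)


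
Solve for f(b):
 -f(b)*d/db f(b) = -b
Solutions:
 f(b) = -sqrt(C1 + b^2)
 f(b) = sqrt(C1 + b^2)


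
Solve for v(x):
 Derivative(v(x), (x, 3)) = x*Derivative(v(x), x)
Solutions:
 v(x) = C1 + Integral(C2*airyai(x) + C3*airybi(x), x)


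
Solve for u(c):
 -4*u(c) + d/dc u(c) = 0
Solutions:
 u(c) = C1*exp(4*c)


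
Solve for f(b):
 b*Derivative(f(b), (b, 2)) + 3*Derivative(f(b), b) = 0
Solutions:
 f(b) = C1 + C2/b^2


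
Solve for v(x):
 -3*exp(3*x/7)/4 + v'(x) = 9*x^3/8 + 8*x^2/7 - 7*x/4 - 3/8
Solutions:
 v(x) = C1 + 9*x^4/32 + 8*x^3/21 - 7*x^2/8 - 3*x/8 + 7*exp(3*x/7)/4


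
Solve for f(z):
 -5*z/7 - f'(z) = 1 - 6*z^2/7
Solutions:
 f(z) = C1 + 2*z^3/7 - 5*z^2/14 - z


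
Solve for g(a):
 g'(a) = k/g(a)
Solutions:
 g(a) = -sqrt(C1 + 2*a*k)
 g(a) = sqrt(C1 + 2*a*k)


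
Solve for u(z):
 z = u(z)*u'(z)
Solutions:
 u(z) = -sqrt(C1 + z^2)
 u(z) = sqrt(C1 + z^2)


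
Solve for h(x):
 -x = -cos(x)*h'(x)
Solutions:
 h(x) = C1 + Integral(x/cos(x), x)


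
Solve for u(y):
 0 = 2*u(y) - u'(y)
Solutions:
 u(y) = C1*exp(2*y)


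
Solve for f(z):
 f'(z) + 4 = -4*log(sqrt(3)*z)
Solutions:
 f(z) = C1 - 4*z*log(z) - z*log(9)


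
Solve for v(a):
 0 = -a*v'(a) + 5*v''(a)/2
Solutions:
 v(a) = C1 + C2*erfi(sqrt(5)*a/5)


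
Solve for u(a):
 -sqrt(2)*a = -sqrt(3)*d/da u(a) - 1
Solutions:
 u(a) = C1 + sqrt(6)*a^2/6 - sqrt(3)*a/3


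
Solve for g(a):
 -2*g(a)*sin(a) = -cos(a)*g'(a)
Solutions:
 g(a) = C1/cos(a)^2


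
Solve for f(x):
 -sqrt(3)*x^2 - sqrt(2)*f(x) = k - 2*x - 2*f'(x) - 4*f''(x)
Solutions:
 f(x) = C1*exp(x*(-1 + sqrt(1 + 4*sqrt(2)))/4) + C2*exp(-x*(1 + sqrt(1 + 4*sqrt(2)))/4) - sqrt(2)*k/2 - sqrt(6)*x^2/2 - 2*sqrt(3)*x + sqrt(2)*x - 4*sqrt(3) - 2*sqrt(6) + 2


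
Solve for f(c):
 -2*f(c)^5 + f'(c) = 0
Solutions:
 f(c) = -(-1/(C1 + 8*c))^(1/4)
 f(c) = (-1/(C1 + 8*c))^(1/4)
 f(c) = -I*(-1/(C1 + 8*c))^(1/4)
 f(c) = I*(-1/(C1 + 8*c))^(1/4)


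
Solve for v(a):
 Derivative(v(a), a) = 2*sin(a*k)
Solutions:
 v(a) = C1 - 2*cos(a*k)/k


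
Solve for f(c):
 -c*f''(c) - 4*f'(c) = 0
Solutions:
 f(c) = C1 + C2/c^3


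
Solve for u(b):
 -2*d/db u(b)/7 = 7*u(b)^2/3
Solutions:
 u(b) = 6/(C1 + 49*b)


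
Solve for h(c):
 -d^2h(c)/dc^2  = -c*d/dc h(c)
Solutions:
 h(c) = C1 + C2*erfi(sqrt(2)*c/2)


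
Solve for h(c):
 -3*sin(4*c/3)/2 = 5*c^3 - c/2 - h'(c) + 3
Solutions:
 h(c) = C1 + 5*c^4/4 - c^2/4 + 3*c - 9*cos(4*c/3)/8


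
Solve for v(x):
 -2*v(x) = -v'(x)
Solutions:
 v(x) = C1*exp(2*x)


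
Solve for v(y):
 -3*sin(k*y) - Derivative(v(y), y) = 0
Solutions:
 v(y) = C1 + 3*cos(k*y)/k


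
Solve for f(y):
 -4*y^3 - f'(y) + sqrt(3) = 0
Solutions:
 f(y) = C1 - y^4 + sqrt(3)*y


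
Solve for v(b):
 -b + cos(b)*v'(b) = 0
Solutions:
 v(b) = C1 + Integral(b/cos(b), b)


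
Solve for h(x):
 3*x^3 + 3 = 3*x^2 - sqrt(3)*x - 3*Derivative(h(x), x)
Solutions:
 h(x) = C1 - x^4/4 + x^3/3 - sqrt(3)*x^2/6 - x


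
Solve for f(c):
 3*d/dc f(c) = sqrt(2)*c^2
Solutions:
 f(c) = C1 + sqrt(2)*c^3/9


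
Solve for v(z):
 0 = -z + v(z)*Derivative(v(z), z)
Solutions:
 v(z) = -sqrt(C1 + z^2)
 v(z) = sqrt(C1 + z^2)


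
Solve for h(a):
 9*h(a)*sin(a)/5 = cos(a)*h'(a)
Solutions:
 h(a) = C1/cos(a)^(9/5)


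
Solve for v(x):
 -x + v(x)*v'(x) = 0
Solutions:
 v(x) = -sqrt(C1 + x^2)
 v(x) = sqrt(C1 + x^2)


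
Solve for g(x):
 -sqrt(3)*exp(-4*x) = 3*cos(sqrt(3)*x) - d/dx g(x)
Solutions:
 g(x) = C1 + sqrt(3)*sin(sqrt(3)*x) - sqrt(3)*exp(-4*x)/4


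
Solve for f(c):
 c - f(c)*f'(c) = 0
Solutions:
 f(c) = -sqrt(C1 + c^2)
 f(c) = sqrt(C1 + c^2)


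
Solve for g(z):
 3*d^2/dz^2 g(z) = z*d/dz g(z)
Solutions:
 g(z) = C1 + C2*erfi(sqrt(6)*z/6)


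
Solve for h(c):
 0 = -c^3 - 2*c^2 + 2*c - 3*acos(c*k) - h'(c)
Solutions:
 h(c) = C1 - c^4/4 - 2*c^3/3 + c^2 - 3*Piecewise((c*acos(c*k) - sqrt(-c^2*k^2 + 1)/k, Ne(k, 0)), (pi*c/2, True))


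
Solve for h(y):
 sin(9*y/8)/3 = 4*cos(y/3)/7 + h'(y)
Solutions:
 h(y) = C1 - 12*sin(y/3)/7 - 8*cos(9*y/8)/27


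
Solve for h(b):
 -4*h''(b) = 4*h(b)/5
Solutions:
 h(b) = C1*sin(sqrt(5)*b/5) + C2*cos(sqrt(5)*b/5)


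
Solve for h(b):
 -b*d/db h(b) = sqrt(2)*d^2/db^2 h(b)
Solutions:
 h(b) = C1 + C2*erf(2^(1/4)*b/2)


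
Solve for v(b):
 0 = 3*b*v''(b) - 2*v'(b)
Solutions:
 v(b) = C1 + C2*b^(5/3)


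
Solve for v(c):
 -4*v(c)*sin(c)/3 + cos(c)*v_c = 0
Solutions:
 v(c) = C1/cos(c)^(4/3)


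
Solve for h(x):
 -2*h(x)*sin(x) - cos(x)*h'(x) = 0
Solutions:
 h(x) = C1*cos(x)^2


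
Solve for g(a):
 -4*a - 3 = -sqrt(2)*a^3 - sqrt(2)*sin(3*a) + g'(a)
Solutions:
 g(a) = C1 + sqrt(2)*a^4/4 - 2*a^2 - 3*a - sqrt(2)*cos(3*a)/3


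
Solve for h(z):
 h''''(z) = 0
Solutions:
 h(z) = C1 + C2*z + C3*z^2 + C4*z^3


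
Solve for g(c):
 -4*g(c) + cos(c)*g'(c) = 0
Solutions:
 g(c) = C1*(sin(c)^2 + 2*sin(c) + 1)/(sin(c)^2 - 2*sin(c) + 1)


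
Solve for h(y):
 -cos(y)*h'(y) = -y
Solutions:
 h(y) = C1 + Integral(y/cos(y), y)


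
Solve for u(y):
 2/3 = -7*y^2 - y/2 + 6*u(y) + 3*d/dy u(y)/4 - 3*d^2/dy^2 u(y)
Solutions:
 u(y) = C1*exp(y*(1 - sqrt(129))/8) + C2*exp(y*(1 + sqrt(129))/8) + 7*y^2/6 - 5*y/24 + 751/576


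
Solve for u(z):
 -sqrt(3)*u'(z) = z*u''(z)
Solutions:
 u(z) = C1 + C2*z^(1 - sqrt(3))


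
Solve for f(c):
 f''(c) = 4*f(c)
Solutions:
 f(c) = C1*exp(-2*c) + C2*exp(2*c)


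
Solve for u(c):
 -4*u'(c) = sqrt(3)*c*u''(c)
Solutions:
 u(c) = C1 + C2*c^(1 - 4*sqrt(3)/3)


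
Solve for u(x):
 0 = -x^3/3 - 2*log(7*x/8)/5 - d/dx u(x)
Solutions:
 u(x) = C1 - x^4/12 - 2*x*log(x)/5 - 2*x*log(7)/5 + 2*x/5 + 6*x*log(2)/5


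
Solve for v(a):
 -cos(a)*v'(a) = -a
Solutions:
 v(a) = C1 + Integral(a/cos(a), a)


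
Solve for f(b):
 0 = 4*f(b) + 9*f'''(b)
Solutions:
 f(b) = C3*exp(-2^(2/3)*3^(1/3)*b/3) + (C1*sin(2^(2/3)*3^(5/6)*b/6) + C2*cos(2^(2/3)*3^(5/6)*b/6))*exp(2^(2/3)*3^(1/3)*b/6)


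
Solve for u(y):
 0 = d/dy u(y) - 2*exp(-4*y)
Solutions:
 u(y) = C1 - exp(-4*y)/2


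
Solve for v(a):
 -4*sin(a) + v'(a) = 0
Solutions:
 v(a) = C1 - 4*cos(a)


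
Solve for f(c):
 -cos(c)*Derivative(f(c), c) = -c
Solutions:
 f(c) = C1 + Integral(c/cos(c), c)


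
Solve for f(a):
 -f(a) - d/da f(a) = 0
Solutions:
 f(a) = C1*exp(-a)
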